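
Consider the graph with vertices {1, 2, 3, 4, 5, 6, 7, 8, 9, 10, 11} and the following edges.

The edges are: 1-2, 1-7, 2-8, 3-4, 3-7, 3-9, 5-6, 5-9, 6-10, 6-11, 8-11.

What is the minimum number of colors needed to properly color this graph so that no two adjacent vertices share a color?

The cycle 8-2-1-7-3-9-5-6-11-8 has odd length 9, so it cannot be 2-colored; at least 3 colors are needed.
One proper 3-coloring: 1=green, 2=red, 3=red, 4=blue, 5=green, 6=red, 7=blue, 8=blue, 9=blue, 10=blue, 11=green. Every edge joins two different colors.

3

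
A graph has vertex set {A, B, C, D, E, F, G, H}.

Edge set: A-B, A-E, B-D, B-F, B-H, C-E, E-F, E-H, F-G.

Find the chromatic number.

B and H are adjacent, so at least 2 colors are needed.
A valid assignment using 2 colors: A=2, B=1, C=2, D=2, E=1, F=2, G=1, H=2. Each edge has distinct colors on its endpoints.

2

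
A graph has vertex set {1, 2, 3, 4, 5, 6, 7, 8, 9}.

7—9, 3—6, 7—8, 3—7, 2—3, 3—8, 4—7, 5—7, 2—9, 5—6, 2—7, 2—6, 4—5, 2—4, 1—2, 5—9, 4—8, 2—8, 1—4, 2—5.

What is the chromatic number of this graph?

4

2, 5, 7, 9 are pairwise adjacent (a clique of size 4), so at least 4 colors are needed.
A valid assignment using 4 colors: 1=blue, 2=red, 3=yellow, 4=yellow, 5=green, 6=blue, 7=blue, 8=green, 9=yellow. No two adjacent vertices share a color.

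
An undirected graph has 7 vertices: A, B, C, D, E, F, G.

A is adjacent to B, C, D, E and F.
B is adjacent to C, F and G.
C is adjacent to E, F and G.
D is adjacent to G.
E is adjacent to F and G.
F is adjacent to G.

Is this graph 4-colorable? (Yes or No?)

The chromatic number is 4. A, C, E, F form a clique, so at least 4 colors are needed.
A valid assignment using 4 colors: A=1, B=4, C=3, D=2, E=4, F=2, G=1.
That is already a proper 4-coloring.

Yes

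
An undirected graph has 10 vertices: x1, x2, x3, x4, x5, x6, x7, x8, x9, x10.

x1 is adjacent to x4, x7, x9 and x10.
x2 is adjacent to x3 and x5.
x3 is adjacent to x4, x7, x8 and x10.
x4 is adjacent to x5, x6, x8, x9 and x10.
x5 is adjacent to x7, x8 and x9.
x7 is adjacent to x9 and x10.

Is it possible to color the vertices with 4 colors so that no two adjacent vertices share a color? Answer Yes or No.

Yes

The chromatic number is 3. x4, x5, x9 are pairwise adjacent, so at least 3 colors are needed.
One proper 3-coloring: x1=2, x2=1, x3=2, x4=1, x5=2, x6=2, x7=1, x8=3, x9=3, x10=3.
Since 4 ≥ 3, a proper 4-coloring certainly exists.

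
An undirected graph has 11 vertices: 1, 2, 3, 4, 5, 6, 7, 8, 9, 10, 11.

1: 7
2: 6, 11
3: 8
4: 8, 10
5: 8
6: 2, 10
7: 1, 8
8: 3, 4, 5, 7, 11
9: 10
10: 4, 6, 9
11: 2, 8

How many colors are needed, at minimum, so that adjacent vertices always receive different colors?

2

5 and 8 are adjacent, so at least 2 colors are needed.
A valid assignment using 2 colors: 1=a, 2=a, 3=b, 4=b, 5=b, 6=b, 7=b, 8=a, 9=b, 10=a, 11=b. No two adjacent vertices share a color.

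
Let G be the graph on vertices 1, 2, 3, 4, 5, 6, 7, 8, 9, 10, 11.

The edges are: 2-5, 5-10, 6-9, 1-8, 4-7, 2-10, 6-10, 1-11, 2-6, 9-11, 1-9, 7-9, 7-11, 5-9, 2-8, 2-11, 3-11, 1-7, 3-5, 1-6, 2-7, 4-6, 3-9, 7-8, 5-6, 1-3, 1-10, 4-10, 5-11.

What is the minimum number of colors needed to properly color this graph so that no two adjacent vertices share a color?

2, 5, 6, 10 are pairwise adjacent (a clique of size 4), so at least 4 colors are needed.
One proper 4-coloring: 1=red, 2=blue, 3=yellow, 4=red, 5=red, 6=green, 7=yellow, 8=green, 9=blue, 10=yellow, 11=green. No two adjacent vertices share a color.

4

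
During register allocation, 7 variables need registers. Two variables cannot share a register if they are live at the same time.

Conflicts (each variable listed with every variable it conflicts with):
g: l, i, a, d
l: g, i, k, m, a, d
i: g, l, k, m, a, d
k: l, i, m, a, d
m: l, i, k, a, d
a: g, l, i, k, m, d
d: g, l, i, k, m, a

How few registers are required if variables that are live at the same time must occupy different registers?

6

l, i, k, m, a, d pairwise conflict, so at least 6 registers are needed.
6 registers suffice: register 1 → {l}; register 2 → {i}; register 3 → {d}; register 4 → {a}; register 5 → {g, k}; register 6 → {m}. Each listed conflict is separated.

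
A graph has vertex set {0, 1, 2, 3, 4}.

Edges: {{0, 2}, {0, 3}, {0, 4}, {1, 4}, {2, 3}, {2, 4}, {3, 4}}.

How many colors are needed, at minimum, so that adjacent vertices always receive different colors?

0, 2, 3, 4 form a clique, so at least 4 colors are needed.
A valid assignment using 4 colors: 0=yellow, 1=blue, 2=green, 3=blue, 4=red. Every edge joins two different colors.

4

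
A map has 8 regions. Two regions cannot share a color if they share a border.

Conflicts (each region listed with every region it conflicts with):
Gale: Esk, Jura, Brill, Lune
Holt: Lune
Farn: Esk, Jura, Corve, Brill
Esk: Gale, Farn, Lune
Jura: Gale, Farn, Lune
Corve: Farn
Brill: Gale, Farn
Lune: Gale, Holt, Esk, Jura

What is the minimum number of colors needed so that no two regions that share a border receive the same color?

Gale, Esk, Lune are mutually in conflict, so at least 3 colors are needed.
One proper 3-coloring: Gale=1, Holt=1, Farn=1, Esk=3, Jura=3, Corve=2, Brill=2, Lune=2. Each listed conflict is separated.

3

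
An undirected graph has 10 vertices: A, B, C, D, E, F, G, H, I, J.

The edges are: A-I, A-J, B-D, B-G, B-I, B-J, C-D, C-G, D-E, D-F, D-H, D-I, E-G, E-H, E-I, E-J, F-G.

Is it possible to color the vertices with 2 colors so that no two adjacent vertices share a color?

No

D, E, H are mutually adjacent, so at least 3 colors are needed.
So 2 colors are not enough.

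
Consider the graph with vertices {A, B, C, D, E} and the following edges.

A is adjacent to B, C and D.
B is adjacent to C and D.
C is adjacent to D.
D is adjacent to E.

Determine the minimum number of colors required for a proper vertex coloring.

4

A, B, C, D form a clique, so at least 4 colors are needed.
4 colors suffice: A=yellow, B=blue, C=green, D=red, E=blue. Every edge joins two different colors.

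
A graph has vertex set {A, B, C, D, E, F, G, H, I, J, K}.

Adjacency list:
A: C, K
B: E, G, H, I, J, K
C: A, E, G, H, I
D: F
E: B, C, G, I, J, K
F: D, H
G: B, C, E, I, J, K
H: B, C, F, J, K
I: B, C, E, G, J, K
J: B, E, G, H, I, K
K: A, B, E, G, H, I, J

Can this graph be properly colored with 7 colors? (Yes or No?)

The chromatic number is 6. B, E, G, I, J, K form a clique, so at least 6 colors are needed.
A valid assignment using 6 colors: A=2, B=5, C=1, D=2, E=4, F=1, G=2, H=2, I=6, J=3, K=1.
Since 7 ≥ 6, a proper 7-coloring certainly exists.

Yes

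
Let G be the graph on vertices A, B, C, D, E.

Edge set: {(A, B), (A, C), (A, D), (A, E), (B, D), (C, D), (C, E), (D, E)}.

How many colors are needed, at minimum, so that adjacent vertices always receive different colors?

4

A, C, D, E are mutually adjacent (a clique of size 4), so at least 4 colors are needed.
One proper 4-coloring: A=2, B=3, C=3, D=1, E=4. Every edge joins two different colors.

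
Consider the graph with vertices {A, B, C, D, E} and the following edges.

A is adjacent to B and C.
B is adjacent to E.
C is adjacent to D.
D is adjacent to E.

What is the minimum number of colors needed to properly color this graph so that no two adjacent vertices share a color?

The cycle B-A-C-D-E-B has odd length 5, so it cannot be 2-colored; at least 3 colors are needed.
A valid assignment using 3 colors: A=2, B=3, C=1, D=2, E=1. Each edge has distinct colors on its endpoints.

3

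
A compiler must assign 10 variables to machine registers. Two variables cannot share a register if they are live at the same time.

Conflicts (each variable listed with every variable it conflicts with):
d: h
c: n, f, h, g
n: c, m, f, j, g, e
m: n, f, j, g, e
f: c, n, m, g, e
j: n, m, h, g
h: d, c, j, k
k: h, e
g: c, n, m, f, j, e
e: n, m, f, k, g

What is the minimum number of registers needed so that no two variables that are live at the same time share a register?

n, m, f, g, e are mutually in conflict, so at least 5 registers are needed.
A valid assignment using 5 registers: d=2, c=3, n=1, m=4, f=5, j=3, h=1, k=2, g=2, e=3. Every pair that conflicts lands in different registers.

5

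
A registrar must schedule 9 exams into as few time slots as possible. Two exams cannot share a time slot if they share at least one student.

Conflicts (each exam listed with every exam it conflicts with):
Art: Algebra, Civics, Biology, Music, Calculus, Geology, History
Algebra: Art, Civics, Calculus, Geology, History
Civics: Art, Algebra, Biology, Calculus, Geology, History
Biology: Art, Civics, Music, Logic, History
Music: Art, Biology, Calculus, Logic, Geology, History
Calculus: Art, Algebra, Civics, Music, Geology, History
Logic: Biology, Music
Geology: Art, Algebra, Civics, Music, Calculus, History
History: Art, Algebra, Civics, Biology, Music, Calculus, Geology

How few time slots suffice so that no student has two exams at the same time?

Art, Algebra, Civics, Calculus, Geology, History all conflict with each other, so at least 6 time slots are needed.
6 time slots suffice: time slot 1 → {Logic, History}; time slot 2 → {Art}; time slot 3 → {Civics, Music}; time slot 4 → {Biology, Calculus}; time slot 5 → {Geology}; time slot 6 → {Algebra}. Each listed conflict is separated.

6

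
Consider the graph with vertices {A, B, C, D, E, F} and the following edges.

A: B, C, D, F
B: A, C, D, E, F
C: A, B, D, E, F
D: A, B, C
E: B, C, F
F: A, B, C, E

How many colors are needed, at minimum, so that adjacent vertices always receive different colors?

4

B, C, E, F are pairwise adjacent (a clique of size 4), so at least 4 colors are needed.
4 colors suffice: color red → {B}; color blue → {C}; color green → {D, F}; color yellow → {A, E}. Each edge has distinct colors on its endpoints.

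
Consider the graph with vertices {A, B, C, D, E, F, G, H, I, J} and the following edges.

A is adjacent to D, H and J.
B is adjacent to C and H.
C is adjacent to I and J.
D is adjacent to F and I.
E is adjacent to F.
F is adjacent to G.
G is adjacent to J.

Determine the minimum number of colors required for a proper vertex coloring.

3

The cycle I-C-J-A-D-I has odd length 5, so it cannot be 2-colored; at least 3 colors are needed.
3 colors suffice: color 1 → {B, D, E, J}; color 2 → {A, C, F}; color 3 → {G, H, I}. Each edge has distinct colors on its endpoints.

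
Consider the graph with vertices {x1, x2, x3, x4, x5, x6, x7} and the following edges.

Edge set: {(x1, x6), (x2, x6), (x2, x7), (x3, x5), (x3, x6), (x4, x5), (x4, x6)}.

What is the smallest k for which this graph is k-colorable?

x2 and x6 are adjacent, so at least 2 colors are needed.
2 colors suffice: color 1 → {x5, x6, x7}; color 2 → {x1, x2, x3, x4}. No two adjacent vertices share a color.

2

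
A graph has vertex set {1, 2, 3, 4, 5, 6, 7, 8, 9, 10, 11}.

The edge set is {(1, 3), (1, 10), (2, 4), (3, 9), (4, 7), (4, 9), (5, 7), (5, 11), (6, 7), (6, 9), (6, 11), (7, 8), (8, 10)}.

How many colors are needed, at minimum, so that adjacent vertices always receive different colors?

3

The cycle 10-8-7-6-9-3-1-10 has odd length 7, so it cannot be 2-colored; at least 3 colors are needed.
3 colors suffice: color a → {1, 2, 7, 9, 11}; color b → {3, 4, 5, 6, 8}; color c → {10}. No two adjacent vertices share a color.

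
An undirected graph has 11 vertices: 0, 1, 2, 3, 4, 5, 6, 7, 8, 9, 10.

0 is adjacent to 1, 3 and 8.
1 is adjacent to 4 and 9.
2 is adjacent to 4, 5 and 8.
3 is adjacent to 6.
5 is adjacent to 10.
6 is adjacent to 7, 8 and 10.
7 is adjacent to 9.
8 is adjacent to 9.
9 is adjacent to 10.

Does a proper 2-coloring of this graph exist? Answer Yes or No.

The cycle 2-8-0-1-4-2 has odd length 5, so it cannot be 2-colored; at least 3 colors are needed.
So 2 colors are not enough.

No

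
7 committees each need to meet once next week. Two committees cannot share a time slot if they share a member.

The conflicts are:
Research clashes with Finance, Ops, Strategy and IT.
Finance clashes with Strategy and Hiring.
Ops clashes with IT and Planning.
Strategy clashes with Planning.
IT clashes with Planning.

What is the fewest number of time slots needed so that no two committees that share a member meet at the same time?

Research, Ops, IT all conflict with each other, so at least 3 time slots are needed.
A valid assignment using 3 time slots: Research=1, Finance=3, Ops=3, Strategy=2, IT=2, Hiring=1, Planning=1. Every pair that conflicts lands in different time slots.

3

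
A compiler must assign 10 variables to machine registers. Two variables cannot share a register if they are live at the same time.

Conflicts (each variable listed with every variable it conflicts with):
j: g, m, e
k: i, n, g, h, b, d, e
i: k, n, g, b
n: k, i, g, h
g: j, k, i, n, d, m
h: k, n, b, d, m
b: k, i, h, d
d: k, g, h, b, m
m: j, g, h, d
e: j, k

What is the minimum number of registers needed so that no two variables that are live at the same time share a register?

k, h, b, d all conflict with each other, so at least 4 registers are needed.
Using 4 registers: j=3, k=1, i=3, n=4, g=2, h=2, b=4, d=3, m=1, e=2. Every pair that conflicts lands in different registers.

4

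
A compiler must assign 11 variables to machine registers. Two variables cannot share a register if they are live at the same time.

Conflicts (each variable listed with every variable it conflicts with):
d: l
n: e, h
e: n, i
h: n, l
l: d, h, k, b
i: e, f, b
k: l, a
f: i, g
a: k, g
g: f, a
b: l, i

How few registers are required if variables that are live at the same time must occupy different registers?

3

The cycle f-i-b-l-k-a-g-f has odd length 7, so it cannot be 2-colored; at least 3 registers are needed.
A valid assignment using 3 registers: d=2, n=1, e=2, h=2, l=1, i=1, k=3, f=2, a=2, g=1, b=2. No two conflicting variables share a register.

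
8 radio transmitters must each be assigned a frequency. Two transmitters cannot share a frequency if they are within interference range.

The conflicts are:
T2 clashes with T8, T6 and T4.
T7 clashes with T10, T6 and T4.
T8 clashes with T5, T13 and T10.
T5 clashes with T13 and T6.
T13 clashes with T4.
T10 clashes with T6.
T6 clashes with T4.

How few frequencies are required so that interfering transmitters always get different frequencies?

T8, T5, T13 pairwise conflict, so at least 3 frequencies are needed.
3 frequencies suffice: frequency 1 → {T8, T6}; frequency 2 → {T5, T10, T4}; frequency 3 → {T2, T7, T13}. No two conflicting transmitters share a frequency.

3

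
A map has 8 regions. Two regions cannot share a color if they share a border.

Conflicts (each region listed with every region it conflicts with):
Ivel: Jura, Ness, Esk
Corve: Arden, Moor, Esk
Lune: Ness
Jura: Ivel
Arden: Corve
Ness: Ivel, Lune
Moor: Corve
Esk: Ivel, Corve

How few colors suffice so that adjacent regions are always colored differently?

2

Ivel and Ness conflict, so at least 2 colors are needed.
2 colors suffice: color 1 → {Ivel, Corve, Lune}; color 2 → {Jura, Arden, Ness, Moor, Esk}. Each listed conflict is separated.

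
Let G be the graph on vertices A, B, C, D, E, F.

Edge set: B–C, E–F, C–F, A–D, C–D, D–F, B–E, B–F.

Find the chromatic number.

B, C, F are pairwise adjacent, so at least 3 colors are needed.
A valid assignment using 3 colors: A=1, B=3, C=2, D=3, E=2, F=1. No two adjacent vertices share a color.

3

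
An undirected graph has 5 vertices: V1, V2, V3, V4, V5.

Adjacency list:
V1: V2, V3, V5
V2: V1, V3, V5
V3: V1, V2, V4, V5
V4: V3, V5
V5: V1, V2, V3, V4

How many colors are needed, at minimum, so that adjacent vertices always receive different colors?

4

V1, V2, V3, V5 are mutually adjacent (a clique of size 4), so at least 4 colors are needed.
4 colors suffice: color red → {V5}; color blue → {V3}; color green → {V2, V4}; color yellow → {V1}. No two adjacent vertices share a color.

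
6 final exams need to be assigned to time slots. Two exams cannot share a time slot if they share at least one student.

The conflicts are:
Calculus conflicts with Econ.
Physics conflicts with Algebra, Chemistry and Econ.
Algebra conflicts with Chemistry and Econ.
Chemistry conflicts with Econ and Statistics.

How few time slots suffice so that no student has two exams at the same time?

4

Physics, Algebra, Chemistry, Econ pairwise conflict, so at least 4 time slots are needed.
4 time slots suffice: Calculus=1, Physics=3, Algebra=4, Chemistry=1, Econ=2, Statistics=2. Each listed conflict is separated.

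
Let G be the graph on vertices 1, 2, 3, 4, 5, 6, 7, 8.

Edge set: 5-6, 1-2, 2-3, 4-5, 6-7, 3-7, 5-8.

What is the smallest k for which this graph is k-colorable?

4 and 5 are adjacent, so at least 2 colors are needed.
One proper 2-coloring: 1=b, 2=a, 3=b, 4=b, 5=a, 6=b, 7=a, 8=b. Every edge joins two different colors.

2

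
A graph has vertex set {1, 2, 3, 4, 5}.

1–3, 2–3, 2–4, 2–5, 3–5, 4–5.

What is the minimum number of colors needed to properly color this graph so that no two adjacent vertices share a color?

3

2, 3, 5 are mutually adjacent, so at least 3 colors are needed.
3 colors suffice: color a → {3, 4}; color b → {1, 5}; color c → {2}. No two adjacent vertices share a color.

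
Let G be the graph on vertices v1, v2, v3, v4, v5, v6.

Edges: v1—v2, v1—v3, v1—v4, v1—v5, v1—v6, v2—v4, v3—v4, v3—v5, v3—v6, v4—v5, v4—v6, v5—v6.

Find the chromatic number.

5

v1, v3, v4, v5, v6 form a clique, so at least 5 colors are needed.
A valid assignment using 5 colors: v1=red, v2=green, v3=green, v4=blue, v5=yellow, v6=purple. Each edge has distinct colors on its endpoints.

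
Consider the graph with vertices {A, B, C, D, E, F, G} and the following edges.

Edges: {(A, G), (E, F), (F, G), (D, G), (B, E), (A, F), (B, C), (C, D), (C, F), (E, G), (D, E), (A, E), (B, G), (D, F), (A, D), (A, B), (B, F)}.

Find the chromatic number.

A, B, E, F, G are mutually adjacent (a clique of size 5), so at least 5 colors are needed.
5 colors suffice: color 1 → {F}; color 2 → {A, C}; color 3 → {E}; color 4 → {B, D}; color 5 → {G}. Every edge joins two different colors.

5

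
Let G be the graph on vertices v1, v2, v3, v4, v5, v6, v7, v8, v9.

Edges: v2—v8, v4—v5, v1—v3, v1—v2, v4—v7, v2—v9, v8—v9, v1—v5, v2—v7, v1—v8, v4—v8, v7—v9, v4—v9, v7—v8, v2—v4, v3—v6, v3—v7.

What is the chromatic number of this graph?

5

v2, v4, v7, v8, v9 are mutually adjacent (a clique of size 5), so at least 5 colors are needed.
One proper 5-coloring: v1=1, v2=4, v3=2, v4=2, v5=3, v6=1, v7=1, v8=3, v9=5. No two adjacent vertices share a color.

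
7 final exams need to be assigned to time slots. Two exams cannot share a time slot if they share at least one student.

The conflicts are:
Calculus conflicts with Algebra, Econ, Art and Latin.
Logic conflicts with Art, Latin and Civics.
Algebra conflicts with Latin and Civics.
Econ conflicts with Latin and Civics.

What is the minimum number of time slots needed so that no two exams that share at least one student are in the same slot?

Calculus, Algebra, Latin all conflict with each other, so at least 3 time slots are needed.
3 time slots suffice: time slot 1 → {Art, Latin, Civics}; time slot 2 → {Calculus, Logic}; time slot 3 → {Algebra, Econ}. Each listed conflict is separated.

3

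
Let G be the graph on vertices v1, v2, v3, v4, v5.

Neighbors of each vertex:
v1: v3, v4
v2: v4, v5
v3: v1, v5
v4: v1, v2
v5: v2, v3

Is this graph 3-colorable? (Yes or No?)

Yes

The chromatic number is 3. The cycle v2-v5-v3-v1-v4-v2 has odd length 5, so it cannot be 2-colored; at least 3 colors are needed.
3 colors suffice: color 1 → {v2, v3}; color 2 → {v4, v5}; color 3 → {v1}.
That is already a proper 3-coloring.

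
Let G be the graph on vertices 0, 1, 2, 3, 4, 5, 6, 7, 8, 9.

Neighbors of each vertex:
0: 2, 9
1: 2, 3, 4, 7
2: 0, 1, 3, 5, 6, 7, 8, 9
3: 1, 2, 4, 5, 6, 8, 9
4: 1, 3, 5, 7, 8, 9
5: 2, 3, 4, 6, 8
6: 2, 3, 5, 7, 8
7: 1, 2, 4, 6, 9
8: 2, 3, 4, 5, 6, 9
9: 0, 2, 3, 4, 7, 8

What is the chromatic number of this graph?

5

2, 3, 5, 6, 8 are pairwise adjacent (a clique of size 5), so at least 5 colors are needed.
5 colors suffice: color red → {2, 4}; color blue → {0, 3, 7}; color green → {1, 8}; color yellow → {6, 9}; color purple → {5}. No two adjacent vertices share a color.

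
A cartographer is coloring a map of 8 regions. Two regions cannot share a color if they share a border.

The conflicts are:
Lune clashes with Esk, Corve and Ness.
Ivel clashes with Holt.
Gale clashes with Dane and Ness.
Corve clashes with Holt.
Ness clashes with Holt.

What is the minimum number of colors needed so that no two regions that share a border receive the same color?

2

Ivel and Holt conflict, so at least 2 colors are needed.
A valid assignment using 2 colors: Lune=1, Ivel=2, Esk=2, Gale=1, Dane=2, Corve=2, Ness=2, Holt=1. Every pair that conflicts lands in different colors.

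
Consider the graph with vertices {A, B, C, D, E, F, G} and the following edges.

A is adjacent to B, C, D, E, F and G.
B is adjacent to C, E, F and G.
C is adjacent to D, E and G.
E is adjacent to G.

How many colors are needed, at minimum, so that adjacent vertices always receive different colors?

A, B, C, E, G are mutually adjacent (a clique of size 5), so at least 5 colors are needed.
5 colors suffice: color 1 → {A}; color 2 → {B, D}; color 3 → {C, F}; color 4 → {E}; color 5 → {G}. Each edge has distinct colors on its endpoints.

5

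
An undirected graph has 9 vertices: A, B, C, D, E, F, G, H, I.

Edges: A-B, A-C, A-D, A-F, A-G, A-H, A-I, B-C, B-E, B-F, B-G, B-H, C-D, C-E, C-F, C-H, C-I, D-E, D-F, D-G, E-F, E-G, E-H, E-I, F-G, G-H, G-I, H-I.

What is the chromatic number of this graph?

4

C, D, E, F are pairwise adjacent (a clique of size 4), so at least 4 colors are needed.
4 colors suffice: color red → {C, G}; color blue → {A, E}; color green → {F, H}; color yellow → {B, D, I}. Each edge has distinct colors on its endpoints.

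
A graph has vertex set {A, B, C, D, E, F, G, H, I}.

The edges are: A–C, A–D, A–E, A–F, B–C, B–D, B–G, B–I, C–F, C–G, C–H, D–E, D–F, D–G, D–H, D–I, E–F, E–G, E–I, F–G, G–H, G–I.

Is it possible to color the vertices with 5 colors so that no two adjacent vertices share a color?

The chromatic number is 4. A, D, E, F form a clique, so at least 4 colors are needed.
4 colors suffice: color red → {C, D}; color blue → {A, G}; color green → {F, H, I}; color yellow → {B, E}.
Since 5 ≥ 4, a proper 5-coloring certainly exists.

Yes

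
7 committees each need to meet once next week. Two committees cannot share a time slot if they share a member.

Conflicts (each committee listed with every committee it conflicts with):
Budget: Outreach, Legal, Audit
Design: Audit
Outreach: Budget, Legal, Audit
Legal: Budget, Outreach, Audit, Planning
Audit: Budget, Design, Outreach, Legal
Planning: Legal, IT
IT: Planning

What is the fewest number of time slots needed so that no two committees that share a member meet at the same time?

Budget, Outreach, Legal, Audit all conflict with each other, so at least 4 time slots are needed.
A valid assignment using 4 time slots: Budget=3, Design=2, Outreach=4, Legal=2, Audit=1, Planning=1, IT=2. No two conflicting committees share a time slot.

4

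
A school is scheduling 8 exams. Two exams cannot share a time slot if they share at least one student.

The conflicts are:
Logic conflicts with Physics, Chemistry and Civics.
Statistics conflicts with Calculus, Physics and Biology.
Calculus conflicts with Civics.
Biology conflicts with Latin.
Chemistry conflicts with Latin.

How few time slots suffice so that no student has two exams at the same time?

The cycle Statistics-Physics-Logic-Civics-Calculus-Statistics has odd length 5, so it cannot be 2-colored; at least 3 time slots are needed.
3 time slots suffice: time slot 1 → {Logic, Statistics, Latin}; time slot 2 → {Calculus, Physics, Biology, Chemistry}; time slot 3 → {Civics}. Each listed conflict is separated.

3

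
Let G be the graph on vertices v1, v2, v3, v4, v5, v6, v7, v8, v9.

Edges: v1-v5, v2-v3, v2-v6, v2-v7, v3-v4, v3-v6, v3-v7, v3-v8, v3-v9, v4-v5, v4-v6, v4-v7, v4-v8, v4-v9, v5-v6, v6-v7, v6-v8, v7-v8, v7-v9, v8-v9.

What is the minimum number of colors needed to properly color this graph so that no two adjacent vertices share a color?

v3, v4, v7, v8, v9 are mutually adjacent (a clique of size 5), so at least 5 colors are needed.
5 colors suffice: v1=red, v2=red, v3=blue, v4=red, v5=blue, v6=yellow, v7=green, v8=purple, v9=yellow. Each edge has distinct colors on its endpoints.

5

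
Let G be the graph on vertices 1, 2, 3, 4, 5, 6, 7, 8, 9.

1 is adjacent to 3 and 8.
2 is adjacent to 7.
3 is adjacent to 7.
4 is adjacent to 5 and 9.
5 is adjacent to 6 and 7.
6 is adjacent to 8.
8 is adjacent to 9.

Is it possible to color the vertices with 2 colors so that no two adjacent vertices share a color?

The cycle 5-6-8-9-4-5 has odd length 5, so it cannot be 2-colored; at least 3 colors are needed.
So 2 colors are not enough.

No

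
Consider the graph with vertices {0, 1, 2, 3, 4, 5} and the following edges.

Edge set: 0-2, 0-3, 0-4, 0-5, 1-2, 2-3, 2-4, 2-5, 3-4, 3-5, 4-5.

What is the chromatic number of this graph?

0, 2, 3, 4, 5 are mutually adjacent (a clique of size 5), so at least 5 colors are needed.
A valid assignment using 5 colors: 0=green, 1=blue, 2=red, 3=blue, 4=purple, 5=yellow. Every edge joins two different colors.

5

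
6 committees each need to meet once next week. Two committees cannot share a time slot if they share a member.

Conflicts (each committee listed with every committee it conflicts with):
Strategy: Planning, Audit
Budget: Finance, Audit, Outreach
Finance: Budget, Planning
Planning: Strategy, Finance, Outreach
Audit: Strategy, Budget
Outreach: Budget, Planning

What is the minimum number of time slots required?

The cycle Audit-Budget-Outreach-Planning-Strategy-Audit has odd length 5, so it cannot be 2-colored; at least 3 time slots are needed.
A valid assignment using 3 time slots: Strategy=3, Budget=1, Finance=2, Planning=1, Audit=2, Outreach=2. Every pair that conflicts lands in different time slots.

3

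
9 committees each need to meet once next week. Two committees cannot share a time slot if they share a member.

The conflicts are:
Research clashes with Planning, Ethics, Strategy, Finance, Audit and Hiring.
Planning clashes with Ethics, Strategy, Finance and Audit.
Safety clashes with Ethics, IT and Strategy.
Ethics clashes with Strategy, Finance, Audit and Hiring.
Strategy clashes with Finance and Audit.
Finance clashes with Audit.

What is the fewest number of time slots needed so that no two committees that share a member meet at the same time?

6

Research, Planning, Ethics, Strategy, Finance, Audit pairwise conflict, so at least 6 time slots are needed.
A valid assignment using 6 time slots: Research=3, Planning=4, Safety=3, Ethics=1, IT=1, Strategy=2, Finance=6, Audit=5, Hiring=2. Every pair that conflicts lands in different time slots.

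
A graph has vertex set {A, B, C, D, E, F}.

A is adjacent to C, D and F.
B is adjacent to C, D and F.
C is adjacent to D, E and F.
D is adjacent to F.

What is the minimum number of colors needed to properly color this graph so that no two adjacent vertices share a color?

4

B, C, D, F are pairwise adjacent (a clique of size 4), so at least 4 colors are needed.
4 colors suffice: A=yellow, B=yellow, C=red, D=green, E=blue, F=blue. No two adjacent vertices share a color.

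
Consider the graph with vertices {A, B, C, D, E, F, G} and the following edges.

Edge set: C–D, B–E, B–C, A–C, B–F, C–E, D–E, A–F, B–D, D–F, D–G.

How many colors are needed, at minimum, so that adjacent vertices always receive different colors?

4

B, C, D, E form a clique, so at least 4 colors are needed.
4 colors suffice: A=1, B=3, C=2, D=1, E=4, F=2, G=2. Every edge joins two different colors.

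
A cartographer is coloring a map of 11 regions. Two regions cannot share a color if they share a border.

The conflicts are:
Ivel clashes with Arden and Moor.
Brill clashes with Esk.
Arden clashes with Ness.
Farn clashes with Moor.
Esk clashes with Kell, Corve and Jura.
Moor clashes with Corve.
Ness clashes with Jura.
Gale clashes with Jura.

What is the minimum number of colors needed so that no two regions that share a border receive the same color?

3

The cycle Ivel-Moor-Corve-Esk-Jura-Ness-Arden-Ivel has odd length 7, so it cannot be 2-colored; at least 3 colors are needed.
3 colors suffice: Ivel=2, Brill=2, Arden=3, Farn=2, Esk=1, Moor=1, Kell=2, Ness=1, Gale=1, Corve=2, Jura=2. Every pair that conflicts lands in different colors.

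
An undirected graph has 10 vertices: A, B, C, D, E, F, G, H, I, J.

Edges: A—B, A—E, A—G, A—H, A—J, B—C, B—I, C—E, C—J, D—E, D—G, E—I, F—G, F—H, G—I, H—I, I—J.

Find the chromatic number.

D and G are adjacent, so at least 2 colors are needed.
A valid assignment using 2 colors: A=red, B=blue, C=red, D=red, E=blue, F=red, G=blue, H=blue, I=red, J=blue. Every edge joins two different colors.

2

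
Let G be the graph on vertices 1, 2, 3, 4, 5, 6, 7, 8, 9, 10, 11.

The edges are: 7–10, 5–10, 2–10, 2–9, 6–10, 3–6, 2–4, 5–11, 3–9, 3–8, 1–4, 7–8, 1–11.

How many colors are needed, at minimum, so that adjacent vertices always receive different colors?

3

The cycle 3-8-7-10-6-3 has odd length 5, so it cannot be 2-colored; at least 3 colors are needed.
3 colors suffice: color red → {3, 4, 10, 11}; color blue → {1, 2, 5, 6, 7}; color green → {8, 9}. Each edge has distinct colors on its endpoints.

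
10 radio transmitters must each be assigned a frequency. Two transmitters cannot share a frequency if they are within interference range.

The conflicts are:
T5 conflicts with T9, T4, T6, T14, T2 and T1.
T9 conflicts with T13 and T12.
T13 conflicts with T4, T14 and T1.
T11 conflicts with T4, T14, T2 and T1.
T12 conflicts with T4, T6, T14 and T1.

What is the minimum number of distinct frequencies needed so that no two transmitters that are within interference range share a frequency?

2

T9 and T12 conflict, so at least 2 frequencies are needed.
A valid assignment using 2 frequencies: T5=1, T9=2, T13=1, T11=1, T12=1, T4=2, T6=2, T14=2, T2=2, T1=2. Every pair that conflicts lands in different frequencies.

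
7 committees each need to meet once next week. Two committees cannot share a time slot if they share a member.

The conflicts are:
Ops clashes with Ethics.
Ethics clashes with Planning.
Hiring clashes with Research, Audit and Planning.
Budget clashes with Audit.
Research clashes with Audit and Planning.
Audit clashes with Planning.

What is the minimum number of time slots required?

4

Hiring, Research, Audit, Planning are mutually in conflict, so at least 4 time slots are needed.
A valid assignment using 4 time slots: Ops=2, Ethics=1, Hiring=4, Budget=2, Research=3, Audit=1, Planning=2. Every pair that conflicts lands in different time slots.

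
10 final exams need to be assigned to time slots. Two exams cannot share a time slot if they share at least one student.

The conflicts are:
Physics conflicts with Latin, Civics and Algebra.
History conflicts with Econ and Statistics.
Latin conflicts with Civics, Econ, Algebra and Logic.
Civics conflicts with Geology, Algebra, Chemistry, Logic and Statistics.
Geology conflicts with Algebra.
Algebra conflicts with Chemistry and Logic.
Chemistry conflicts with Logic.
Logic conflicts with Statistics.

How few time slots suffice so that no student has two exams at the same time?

4

Civics, Algebra, Chemistry, Logic pairwise conflict, so at least 4 time slots are needed.
4 time slots suffice: time slot 1 → {Civics, Econ}; time slot 2 → {Algebra, Statistics}; time slot 3 → {Physics, History, Geology, Logic}; time slot 4 → {Latin, Chemistry}. Each listed conflict is separated.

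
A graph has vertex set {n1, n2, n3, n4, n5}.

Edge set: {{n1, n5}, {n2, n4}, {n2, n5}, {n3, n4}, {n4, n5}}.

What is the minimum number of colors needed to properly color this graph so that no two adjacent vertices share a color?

3

n2, n4, n5 form a triangle, so at least 3 colors are needed.
3 colors suffice: n1=2, n2=3, n3=1, n4=2, n5=1. Every edge joins two different colors.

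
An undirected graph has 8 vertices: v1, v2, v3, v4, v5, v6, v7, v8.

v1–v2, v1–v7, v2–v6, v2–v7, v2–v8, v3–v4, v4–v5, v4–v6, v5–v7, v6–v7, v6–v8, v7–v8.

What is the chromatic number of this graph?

4

v2, v6, v7, v8 form a clique, so at least 4 colors are needed.
4 colors suffice: color red → {v4, v7}; color blue → {v1, v3, v5, v6}; color green → {v2}; color yellow → {v8}. Every edge joins two different colors.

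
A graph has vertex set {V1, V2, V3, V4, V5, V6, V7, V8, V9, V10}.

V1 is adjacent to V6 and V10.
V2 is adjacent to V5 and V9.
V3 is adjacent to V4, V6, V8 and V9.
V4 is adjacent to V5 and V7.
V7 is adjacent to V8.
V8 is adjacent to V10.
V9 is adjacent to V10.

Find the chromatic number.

3

The cycle V1-V10-V8-V3-V6-V1 has odd length 5, so it cannot be 2-colored; at least 3 colors are needed.
One proper 3-coloring: V1=2, V2=3, V3=1, V4=2, V5=1, V6=3, V7=1, V8=2, V9=2, V10=1. Every edge joins two different colors.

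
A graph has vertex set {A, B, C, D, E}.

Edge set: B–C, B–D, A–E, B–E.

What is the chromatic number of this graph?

2

B and D are adjacent, so at least 2 colors are needed.
A valid assignment using 2 colors: A=red, B=red, C=blue, D=blue, E=blue. Each edge has distinct colors on its endpoints.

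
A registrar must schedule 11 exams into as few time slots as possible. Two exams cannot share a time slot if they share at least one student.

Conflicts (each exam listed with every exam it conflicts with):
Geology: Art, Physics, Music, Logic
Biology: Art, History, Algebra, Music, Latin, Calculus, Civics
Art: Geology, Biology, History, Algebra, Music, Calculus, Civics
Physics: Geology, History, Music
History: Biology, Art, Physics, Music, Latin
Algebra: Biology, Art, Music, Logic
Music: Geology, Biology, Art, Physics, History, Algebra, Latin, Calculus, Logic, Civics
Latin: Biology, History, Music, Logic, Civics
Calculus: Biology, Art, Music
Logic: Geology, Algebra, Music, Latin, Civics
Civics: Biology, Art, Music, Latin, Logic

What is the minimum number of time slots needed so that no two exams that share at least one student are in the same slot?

Biology, Art, History, Music all conflict with each other, so at least 4 time slots are needed.
4 time slots suffice: Geology=4, Biology=2, Art=3, Physics=2, History=4, Algebra=4, Music=1, Latin=3, Calculus=4, Logic=2, Civics=4. No two conflicting exams share a time slot.

4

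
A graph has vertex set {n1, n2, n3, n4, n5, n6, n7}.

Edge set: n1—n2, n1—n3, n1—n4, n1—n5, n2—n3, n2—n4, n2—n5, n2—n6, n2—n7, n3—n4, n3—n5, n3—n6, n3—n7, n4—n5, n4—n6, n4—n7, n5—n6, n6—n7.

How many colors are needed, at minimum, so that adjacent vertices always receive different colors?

5

n2, n3, n4, n5, n6 are pairwise adjacent (a clique of size 5), so at least 5 colors are needed.
A valid assignment using 5 colors: n1=purple, n2=red, n3=blue, n4=green, n5=yellow, n6=purple, n7=yellow. Each edge has distinct colors on its endpoints.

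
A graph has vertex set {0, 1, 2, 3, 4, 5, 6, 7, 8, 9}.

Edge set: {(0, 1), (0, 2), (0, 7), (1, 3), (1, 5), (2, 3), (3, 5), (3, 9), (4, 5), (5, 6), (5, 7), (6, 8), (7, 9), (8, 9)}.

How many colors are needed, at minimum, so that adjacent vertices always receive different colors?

1, 3, 5 are pairwise adjacent, so at least 3 colors are needed.
3 colors suffice: color red → {0, 5, 9}; color blue → {3, 4, 7, 8}; color green → {1, 2, 6}. No two adjacent vertices share a color.

3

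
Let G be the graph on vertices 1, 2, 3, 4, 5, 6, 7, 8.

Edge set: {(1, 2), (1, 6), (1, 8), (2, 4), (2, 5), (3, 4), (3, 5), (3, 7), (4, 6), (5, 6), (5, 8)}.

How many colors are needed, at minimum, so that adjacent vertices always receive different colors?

5 and 6 are adjacent, so at least 2 colors are needed.
A valid assignment using 2 colors: 1=a, 2=b, 3=b, 4=a, 5=a, 6=b, 7=a, 8=b. Every edge joins two different colors.

2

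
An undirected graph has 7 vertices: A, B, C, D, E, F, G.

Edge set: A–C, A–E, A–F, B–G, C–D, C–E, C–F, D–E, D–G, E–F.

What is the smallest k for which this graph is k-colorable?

A, C, E, F are pairwise adjacent (a clique of size 4), so at least 4 colors are needed.
One proper 4-coloring: A=yellow, B=blue, C=red, D=green, E=blue, F=green, G=red. No two adjacent vertices share a color.

4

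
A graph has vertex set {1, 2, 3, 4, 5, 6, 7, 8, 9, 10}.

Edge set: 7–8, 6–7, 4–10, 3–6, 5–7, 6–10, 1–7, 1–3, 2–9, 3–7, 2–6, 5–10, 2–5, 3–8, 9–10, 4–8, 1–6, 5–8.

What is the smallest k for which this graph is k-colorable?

1, 3, 6, 7 are mutually adjacent (a clique of size 4), so at least 4 colors are needed.
A valid assignment using 4 colors: 1=d, 2=b, 3=c, 4=a, 5=a, 6=a, 7=b, 8=d, 9=a, 10=b. No two adjacent vertices share a color.

4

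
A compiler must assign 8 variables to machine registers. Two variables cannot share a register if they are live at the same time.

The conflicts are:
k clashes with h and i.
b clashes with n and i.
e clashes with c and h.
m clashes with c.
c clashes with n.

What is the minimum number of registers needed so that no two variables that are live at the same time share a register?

3

The cycle b-i-k-h-e-c-n-b has odd length 7, so it cannot be 2-colored; at least 3 registers are needed.
A valid assignment using 3 registers: k=2, b=3, e=2, m=2, c=1, h=1, n=2, i=1. Each listed conflict is separated.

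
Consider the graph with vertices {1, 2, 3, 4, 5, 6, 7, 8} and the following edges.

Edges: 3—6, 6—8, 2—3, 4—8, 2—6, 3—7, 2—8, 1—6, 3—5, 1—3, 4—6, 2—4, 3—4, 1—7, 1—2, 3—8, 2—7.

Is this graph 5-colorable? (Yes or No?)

Yes

The chromatic number is 5. 2, 3, 4, 6, 8 are pairwise adjacent (a clique of size 5), so at least 5 colors are needed.
One proper 5-coloring: 1=d, 2=b, 3=a, 4=d, 5=b, 6=c, 7=c, 8=e.
That is already a proper 5-coloring.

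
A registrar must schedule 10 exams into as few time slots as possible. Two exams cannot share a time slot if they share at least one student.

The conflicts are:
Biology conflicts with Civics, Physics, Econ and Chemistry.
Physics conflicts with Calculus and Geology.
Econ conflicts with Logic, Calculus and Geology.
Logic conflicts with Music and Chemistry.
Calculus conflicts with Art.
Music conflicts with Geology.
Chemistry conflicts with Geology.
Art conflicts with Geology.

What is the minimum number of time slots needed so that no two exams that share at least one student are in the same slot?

2

Art and Geology conflict, so at least 2 time slots are needed.
2 time slots suffice: Biology=1, Civics=2, Physics=2, Econ=2, Logic=1, Calculus=1, Music=2, Chemistry=2, Art=2, Geology=1. No two conflicting exams share a time slot.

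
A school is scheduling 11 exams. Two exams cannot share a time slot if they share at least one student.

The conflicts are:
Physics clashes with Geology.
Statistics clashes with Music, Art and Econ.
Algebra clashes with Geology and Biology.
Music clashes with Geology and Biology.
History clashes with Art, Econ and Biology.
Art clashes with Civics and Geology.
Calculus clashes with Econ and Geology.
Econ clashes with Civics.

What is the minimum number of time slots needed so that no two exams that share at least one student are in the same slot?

The cycle Statistics-Econ-Calculus-Geology-Art-Statistics has odd length 5, so it cannot be 2-colored; at least 3 time slots are needed.
3 time slots suffice: time slot 1 → {Econ, Geology, Biology}; time slot 2 → {Physics, Algebra, Music, Art, Calculus}; time slot 3 → {Statistics, History, Civics}. No two conflicting exams share a time slot.

3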